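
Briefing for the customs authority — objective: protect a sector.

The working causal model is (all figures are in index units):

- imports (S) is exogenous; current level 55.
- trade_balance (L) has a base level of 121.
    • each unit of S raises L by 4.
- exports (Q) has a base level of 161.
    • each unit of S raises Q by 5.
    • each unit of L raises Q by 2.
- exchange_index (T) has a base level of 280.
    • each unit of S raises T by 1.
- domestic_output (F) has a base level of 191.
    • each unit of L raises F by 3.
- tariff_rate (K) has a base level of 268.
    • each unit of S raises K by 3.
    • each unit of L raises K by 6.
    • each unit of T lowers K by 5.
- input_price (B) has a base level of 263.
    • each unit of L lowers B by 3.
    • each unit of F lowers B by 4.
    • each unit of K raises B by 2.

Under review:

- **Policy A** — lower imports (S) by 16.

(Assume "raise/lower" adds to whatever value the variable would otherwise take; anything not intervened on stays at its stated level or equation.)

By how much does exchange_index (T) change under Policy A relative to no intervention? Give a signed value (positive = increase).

Baseline:
  S = 55
  T = 280 + 55 = 335
Policy A (S − 16):
  S = 55 − 16 = 39
  T = 280 + 39 = 319
Change in T: 319 − 335 = -16

-16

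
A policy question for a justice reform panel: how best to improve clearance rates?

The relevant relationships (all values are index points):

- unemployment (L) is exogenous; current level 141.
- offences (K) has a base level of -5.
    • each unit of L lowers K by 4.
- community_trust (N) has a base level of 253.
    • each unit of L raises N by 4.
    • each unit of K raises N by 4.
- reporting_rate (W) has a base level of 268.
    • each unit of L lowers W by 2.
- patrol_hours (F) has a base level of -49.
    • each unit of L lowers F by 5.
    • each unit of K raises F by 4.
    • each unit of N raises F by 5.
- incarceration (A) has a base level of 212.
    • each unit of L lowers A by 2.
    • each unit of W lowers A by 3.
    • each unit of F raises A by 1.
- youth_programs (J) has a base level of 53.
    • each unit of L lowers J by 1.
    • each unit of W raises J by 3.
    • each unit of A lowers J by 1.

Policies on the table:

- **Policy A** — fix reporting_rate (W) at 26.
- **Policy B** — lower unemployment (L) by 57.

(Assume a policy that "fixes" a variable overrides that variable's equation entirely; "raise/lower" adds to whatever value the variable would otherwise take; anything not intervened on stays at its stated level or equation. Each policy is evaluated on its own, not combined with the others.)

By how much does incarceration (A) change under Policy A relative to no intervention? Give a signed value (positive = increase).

Baseline:
  L = 141
  K = -5 − 4·141 = -569
  N = 253 + 4·141 + 4·(-569) = -1459
  W = 268 − 2·141 = -14
  F = -49 − 5·141 + 4·(-569) + 5·(-1459) = -10325
  A = 212 − 2·141 − 3·(-14) + (-10325) = -10353
Policy A (W := 26):
  L = 141
  K = -5 − 4·141 = -569
  N = 253 + 4·141 + 4·(-569) = -1459
  W = 26
  F = -49 − 5·141 + 4·(-569) + 5·(-1459) = -10325
  A = 212 − 2·141 − 3·26 + (-10325) = -10473
Change in A: -10473 − (-10353) = -120

-120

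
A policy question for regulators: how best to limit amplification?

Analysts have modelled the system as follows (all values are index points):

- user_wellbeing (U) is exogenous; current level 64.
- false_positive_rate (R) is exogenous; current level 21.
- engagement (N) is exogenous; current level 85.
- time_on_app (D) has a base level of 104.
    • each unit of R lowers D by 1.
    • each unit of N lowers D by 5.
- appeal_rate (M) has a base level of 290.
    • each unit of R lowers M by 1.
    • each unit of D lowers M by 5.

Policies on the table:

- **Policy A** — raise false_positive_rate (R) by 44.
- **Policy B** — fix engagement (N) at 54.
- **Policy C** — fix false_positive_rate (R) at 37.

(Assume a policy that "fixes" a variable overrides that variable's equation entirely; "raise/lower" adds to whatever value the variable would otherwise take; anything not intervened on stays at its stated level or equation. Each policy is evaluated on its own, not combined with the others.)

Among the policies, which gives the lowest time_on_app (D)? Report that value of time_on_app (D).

-386

Policy A (R + 44):
  R = 21 + 44 = 65
  N = 85
  D = 104 − 65 − 5·85 = -386
Policy B (N := 54):
  R = 21
  N = 54
  D = 104 − 21 − 5·54 = -187
Policy C (R := 37):
  R = 37
  N = 85
  D = 104 − 37 − 5·85 = -358
Comparing — Policy A: D=-386, Policy B: D=-187, Policy C: D=-358. Lowest is -386 (Policy A).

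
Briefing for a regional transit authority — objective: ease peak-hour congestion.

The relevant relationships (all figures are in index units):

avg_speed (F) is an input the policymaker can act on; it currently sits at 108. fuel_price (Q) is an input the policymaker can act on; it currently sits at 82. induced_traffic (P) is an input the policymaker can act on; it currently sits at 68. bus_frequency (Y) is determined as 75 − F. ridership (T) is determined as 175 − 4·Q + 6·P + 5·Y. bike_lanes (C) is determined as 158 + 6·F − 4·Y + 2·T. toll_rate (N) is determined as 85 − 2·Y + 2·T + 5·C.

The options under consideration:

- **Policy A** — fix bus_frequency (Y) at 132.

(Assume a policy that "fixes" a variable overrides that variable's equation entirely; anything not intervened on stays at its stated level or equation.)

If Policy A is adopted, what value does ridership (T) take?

Policy A (Y := 132):
  F = 108
  Q = 82
  P = 68
  Y = 132
  T = 175 − 4·82 + 6·68 + 5·132 = 915

915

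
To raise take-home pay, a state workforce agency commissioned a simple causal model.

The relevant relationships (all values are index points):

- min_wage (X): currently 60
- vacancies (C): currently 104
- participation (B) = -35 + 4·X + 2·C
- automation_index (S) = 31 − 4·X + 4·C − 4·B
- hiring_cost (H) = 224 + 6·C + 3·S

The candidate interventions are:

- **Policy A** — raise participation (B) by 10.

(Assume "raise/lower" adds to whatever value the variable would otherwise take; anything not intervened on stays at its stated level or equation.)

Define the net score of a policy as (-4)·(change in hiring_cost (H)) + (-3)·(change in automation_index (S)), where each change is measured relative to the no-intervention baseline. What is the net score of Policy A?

600

Baseline:
  X = 60
  C = 104
  B = -35 + 4·60 + 2·104 = 413
  S = 31 − 4·60 + 4·104 − 4·413 = -1445
  H = 224 + 6·104 + 3·(-1445) = -3487
Policy A (B + 10):
  X = 60
  C = 104
  B = -35 + 4·60 + 2·104 (+10 from intervention) = 423
  S = 31 − 4·60 + 4·104 − 4·423 = -1485
  H = 224 + 6·104 + 3·(-1485) = -3607
ΔH = -3607 − (-3487) = -120; ΔS = -1485 − (-1445) = -40
Score = (-4)·(-120) + (-3)·(-40) = 600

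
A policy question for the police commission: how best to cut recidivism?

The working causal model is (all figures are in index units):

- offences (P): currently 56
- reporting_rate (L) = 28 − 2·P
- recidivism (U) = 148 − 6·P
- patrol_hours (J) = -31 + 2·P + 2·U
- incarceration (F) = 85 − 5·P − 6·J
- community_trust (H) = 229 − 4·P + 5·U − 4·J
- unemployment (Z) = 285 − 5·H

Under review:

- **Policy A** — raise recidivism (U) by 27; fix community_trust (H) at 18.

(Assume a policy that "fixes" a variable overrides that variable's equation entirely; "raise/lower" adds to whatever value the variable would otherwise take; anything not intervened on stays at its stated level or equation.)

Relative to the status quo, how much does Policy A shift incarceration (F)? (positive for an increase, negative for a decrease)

Baseline:
  P = 56
  U = 148 − 6·56 = -188
  J = -31 + 2·56 + 2·(-188) = -295
  F = 85 − 5·56 − 6·(-295) = 1575
Policy A (U + 27, H := 18):
  P = 56
  U = 148 − 6·56 (+27 from intervention) = -161
  J = -31 + 2·56 + 2·(-161) = -241
  F = 85 − 5·56 − 6·(-241) = 1251
Change in F: 1251 − 1575 = -324

-324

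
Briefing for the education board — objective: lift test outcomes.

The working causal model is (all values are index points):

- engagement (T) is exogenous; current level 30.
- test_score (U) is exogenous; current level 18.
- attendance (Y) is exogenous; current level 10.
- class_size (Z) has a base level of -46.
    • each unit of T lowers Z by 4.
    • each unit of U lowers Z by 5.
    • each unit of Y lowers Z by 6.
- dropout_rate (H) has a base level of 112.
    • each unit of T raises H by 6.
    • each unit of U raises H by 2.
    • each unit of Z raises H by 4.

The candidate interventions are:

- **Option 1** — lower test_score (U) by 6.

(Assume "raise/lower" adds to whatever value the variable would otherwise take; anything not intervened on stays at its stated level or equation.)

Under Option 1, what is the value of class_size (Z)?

Option 1 (U − 6):
  T = 30
  U = 18 − 6 = 12
  Y = 10
  Z = -46 − 4·30 − 5·12 − 6·10 = -286

-286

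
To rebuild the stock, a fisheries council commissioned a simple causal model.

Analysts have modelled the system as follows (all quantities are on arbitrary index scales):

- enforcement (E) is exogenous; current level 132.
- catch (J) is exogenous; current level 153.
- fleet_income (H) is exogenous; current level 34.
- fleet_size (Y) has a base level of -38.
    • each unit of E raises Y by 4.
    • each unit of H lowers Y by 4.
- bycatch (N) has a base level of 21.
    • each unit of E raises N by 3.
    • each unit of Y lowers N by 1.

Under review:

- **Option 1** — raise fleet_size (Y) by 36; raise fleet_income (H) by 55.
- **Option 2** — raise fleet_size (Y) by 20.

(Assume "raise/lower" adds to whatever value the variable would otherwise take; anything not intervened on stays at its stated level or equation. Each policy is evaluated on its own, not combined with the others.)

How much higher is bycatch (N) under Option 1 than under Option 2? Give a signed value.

204

Option 1 (Y + 36, H + 55):
  E = 132
  H = 34 + 55 = 89
  Y = -38 + 4·132 − 4·89 (+36 from intervention) = 170
  N = 21 + 3·132 − 170 = 247
Option 2 (Y + 20):
  E = 132
  H = 34
  Y = -38 + 4·132 − 4·34 (+20 from intervention) = 374
  N = 21 + 3·132 − 374 = 43
N: 247 − 43 = 204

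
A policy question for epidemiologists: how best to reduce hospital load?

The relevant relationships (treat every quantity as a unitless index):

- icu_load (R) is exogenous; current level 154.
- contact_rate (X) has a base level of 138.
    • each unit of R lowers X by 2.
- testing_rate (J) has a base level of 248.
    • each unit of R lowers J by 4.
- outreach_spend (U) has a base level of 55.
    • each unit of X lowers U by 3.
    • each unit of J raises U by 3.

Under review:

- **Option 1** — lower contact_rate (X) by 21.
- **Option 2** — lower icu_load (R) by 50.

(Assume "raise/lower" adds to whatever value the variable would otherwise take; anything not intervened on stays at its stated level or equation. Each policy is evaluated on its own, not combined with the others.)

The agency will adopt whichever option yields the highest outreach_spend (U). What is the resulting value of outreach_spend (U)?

Option 1 (X − 21):
  R = 154
  X = 138 − 2·154 (−21 from intervention) = -191
  J = 248 − 4·154 = -368
  U = 55 − 3·(-191) + 3·(-368) = -476
Option 2 (R − 50):
  R = 154 − 50 = 104
  X = 138 − 2·104 = -70
  J = 248 − 4·104 = -168
  U = 55 − 3·(-70) + 3·(-168) = -239
Comparing — Option 1: U=-476, Option 2: U=-239. Highest is -239 (Option 2).

-239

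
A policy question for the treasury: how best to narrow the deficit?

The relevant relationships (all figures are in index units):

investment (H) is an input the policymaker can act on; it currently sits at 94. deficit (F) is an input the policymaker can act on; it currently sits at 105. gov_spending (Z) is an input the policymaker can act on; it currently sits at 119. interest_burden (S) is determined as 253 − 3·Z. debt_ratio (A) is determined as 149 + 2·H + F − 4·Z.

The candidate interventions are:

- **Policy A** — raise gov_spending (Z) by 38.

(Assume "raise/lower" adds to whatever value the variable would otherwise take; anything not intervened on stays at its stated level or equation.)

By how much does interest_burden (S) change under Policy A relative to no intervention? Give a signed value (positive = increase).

-114

Baseline:
  Z = 119
  S = 253 − 3·119 = -104
Policy A (Z + 38):
  Z = 119 + 38 = 157
  S = 253 − 3·157 = -218
Change in S: -218 − (-104) = -114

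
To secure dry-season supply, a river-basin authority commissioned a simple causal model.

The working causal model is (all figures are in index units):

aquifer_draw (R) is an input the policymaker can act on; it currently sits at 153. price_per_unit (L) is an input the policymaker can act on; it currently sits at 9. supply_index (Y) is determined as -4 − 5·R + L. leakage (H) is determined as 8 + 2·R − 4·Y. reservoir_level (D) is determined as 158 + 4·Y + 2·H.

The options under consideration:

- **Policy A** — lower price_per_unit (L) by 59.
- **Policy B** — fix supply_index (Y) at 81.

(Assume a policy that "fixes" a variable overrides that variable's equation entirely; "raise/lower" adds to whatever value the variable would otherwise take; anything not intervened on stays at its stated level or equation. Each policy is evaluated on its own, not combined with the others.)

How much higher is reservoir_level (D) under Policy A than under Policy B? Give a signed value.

3600

Policy A (L − 59):
  R = 153
  L = 9 − 59 = -50
  Y = -4 − 5·153 + (-50) = -819
  H = 8 + 2·153 − 4·(-819) = 3590
  D = 158 + 4·(-819) + 2·3590 = 4062
Policy B (Y := 81):
  R = 153
  L = 9
  Y = 81
  H = 8 + 2·153 − 4·81 = -10
  D = 158 + 4·81 + 2·(-10) = 462
D: 4062 − 462 = 3600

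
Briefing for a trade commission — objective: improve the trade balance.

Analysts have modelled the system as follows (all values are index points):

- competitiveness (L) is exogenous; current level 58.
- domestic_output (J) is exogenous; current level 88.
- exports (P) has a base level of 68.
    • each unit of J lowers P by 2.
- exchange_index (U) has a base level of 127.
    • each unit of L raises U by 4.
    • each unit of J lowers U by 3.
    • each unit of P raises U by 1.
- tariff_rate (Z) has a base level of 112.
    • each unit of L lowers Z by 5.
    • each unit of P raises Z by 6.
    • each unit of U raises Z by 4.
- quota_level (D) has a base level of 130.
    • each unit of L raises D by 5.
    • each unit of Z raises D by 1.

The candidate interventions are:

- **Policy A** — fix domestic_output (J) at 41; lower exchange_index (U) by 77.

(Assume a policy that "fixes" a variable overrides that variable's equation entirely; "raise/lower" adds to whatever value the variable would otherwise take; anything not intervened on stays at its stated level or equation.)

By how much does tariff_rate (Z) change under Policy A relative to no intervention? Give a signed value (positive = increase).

Baseline:
  L = 58
  J = 88
  P = 68 − 2·88 = -108
  U = 127 + 4·58 − 3·88 + (-108) = -13
  Z = 112 − 5·58 + 6·(-108) + 4·(-13) = -878
Policy A (J := 41, U − 77):
  L = 58
  J = 41
  P = 68 − 2·41 = -14
  U = 127 + 4·58 − 3·41 + (-14) (−77 from intervention) = 145
  Z = 112 − 5·58 + 6·(-14) + 4·145 = 318
Change in Z: 318 − (-878) = 1196

1196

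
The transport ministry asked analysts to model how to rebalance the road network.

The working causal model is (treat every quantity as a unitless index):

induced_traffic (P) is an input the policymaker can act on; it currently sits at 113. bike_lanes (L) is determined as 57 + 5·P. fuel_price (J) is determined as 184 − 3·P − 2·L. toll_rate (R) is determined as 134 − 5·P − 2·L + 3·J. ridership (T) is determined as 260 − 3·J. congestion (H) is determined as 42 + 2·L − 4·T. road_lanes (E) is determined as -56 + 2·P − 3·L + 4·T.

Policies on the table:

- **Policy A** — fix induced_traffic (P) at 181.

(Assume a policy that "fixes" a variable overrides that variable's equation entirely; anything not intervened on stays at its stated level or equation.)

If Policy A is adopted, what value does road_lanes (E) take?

Policy A (P := 181):
  P = 181
  L = 57 + 5·181 = 962
  J = 184 − 3·181 − 2·962 = -2283
  T = 260 − 3·(-2283) = 7109
  E = -56 + 2·181 − 3·962 + 4·7109 = 25856

25856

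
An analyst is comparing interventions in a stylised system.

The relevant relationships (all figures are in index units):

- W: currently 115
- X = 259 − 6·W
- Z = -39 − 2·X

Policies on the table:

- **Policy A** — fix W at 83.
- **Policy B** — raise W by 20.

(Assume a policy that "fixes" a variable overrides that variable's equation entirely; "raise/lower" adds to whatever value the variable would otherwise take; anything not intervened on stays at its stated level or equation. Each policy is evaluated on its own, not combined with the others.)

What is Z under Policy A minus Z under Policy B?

-624

Policy A (W := 83):
  W = 83
  X = 259 − 6·83 = -239
  Z = -39 − 2·(-239) = 439
Policy B (W + 20):
  W = 115 + 20 = 135
  X = 259 − 6·135 = -551
  Z = -39 − 2·(-551) = 1063
Z: 439 − 1063 = -624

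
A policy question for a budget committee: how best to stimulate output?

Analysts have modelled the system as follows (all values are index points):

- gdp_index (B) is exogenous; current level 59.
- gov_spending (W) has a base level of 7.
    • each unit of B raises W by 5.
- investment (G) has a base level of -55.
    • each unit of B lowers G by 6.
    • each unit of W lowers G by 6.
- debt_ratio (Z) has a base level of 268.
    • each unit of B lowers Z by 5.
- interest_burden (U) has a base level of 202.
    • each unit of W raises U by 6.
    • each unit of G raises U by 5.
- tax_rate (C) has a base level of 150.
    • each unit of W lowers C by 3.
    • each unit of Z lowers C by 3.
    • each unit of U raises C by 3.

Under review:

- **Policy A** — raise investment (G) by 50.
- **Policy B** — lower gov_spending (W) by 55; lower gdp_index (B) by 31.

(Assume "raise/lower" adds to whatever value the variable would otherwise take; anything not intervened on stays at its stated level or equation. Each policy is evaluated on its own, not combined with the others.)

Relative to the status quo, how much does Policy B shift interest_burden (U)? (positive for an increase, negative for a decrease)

Baseline:
  B = 59
  W = 7 + 5·59 = 302
  G = -55 − 6·59 − 6·302 = -2221
  U = 202 + 6·302 + 5·(-2221) = -9091
Policy B (W − 55, B − 31):
  B = 59 − 31 = 28
  W = 7 + 5·28 (−55 from intervention) = 92
  G = -55 − 6·28 − 6·92 = -775
  U = 202 + 6·92 + 5·(-775) = -3121
Change in U: -3121 − (-9091) = 5970

5970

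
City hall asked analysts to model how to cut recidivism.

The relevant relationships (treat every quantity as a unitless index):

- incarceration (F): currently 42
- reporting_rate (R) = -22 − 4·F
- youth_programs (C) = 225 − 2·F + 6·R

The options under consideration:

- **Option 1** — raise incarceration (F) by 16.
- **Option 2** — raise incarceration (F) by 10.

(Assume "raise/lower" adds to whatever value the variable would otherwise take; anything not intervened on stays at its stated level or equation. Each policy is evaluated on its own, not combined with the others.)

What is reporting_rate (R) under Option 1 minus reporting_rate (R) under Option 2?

-24

Option 1 (F + 16):
  F = 42 + 16 = 58
  R = -22 − 4·58 = -254
Option 2 (F + 10):
  F = 42 + 10 = 52
  R = -22 − 4·52 = -230
R: -254 − (-230) = -24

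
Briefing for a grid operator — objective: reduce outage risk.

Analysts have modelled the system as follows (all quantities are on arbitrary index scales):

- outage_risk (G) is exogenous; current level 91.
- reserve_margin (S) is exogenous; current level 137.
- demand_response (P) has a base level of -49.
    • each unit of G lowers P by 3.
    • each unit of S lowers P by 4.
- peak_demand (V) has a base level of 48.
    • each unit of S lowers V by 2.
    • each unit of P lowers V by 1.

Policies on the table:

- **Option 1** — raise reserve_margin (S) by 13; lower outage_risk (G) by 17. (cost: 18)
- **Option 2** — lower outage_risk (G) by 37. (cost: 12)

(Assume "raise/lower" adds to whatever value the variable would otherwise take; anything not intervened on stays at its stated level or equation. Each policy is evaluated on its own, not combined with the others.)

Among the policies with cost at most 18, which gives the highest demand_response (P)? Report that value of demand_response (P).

-759

Option 1 (S + 13, G − 17):
  G = 91 − 17 = 74
  S = 137 + 13 = 150
  P = -49 − 3·74 − 4·150 = -871
Option 2 (G − 37):
  G = 91 − 37 = 54
  S = 137
  P = -49 − 3·54 − 4·137 = -759
Comparing — Option 1: P=-871, Option 2: P=-759. Highest is -759 (Option 2).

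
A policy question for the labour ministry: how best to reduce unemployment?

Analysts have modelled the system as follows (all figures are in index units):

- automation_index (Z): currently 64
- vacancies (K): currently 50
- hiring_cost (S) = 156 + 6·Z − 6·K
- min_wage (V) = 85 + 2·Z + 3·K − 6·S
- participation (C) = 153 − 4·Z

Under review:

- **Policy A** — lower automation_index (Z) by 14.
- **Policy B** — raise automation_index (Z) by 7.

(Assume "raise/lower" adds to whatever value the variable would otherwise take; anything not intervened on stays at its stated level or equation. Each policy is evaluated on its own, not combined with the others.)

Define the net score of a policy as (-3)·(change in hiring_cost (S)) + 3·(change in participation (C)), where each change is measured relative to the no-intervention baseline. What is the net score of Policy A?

Baseline:
  Z = 64
  K = 50
  S = 156 + 6·64 − 6·50 = 240
  C = 153 − 4·64 = -103
Policy A (Z − 14):
  Z = 64 − 14 = 50
  K = 50
  S = 156 + 6·50 − 6·50 = 156
  C = 153 − 4·50 = -47
ΔS = 156 − 240 = -84; ΔC = -47 − (-103) = 56
Score = (-3)·(-84) + 3·56 = 420

420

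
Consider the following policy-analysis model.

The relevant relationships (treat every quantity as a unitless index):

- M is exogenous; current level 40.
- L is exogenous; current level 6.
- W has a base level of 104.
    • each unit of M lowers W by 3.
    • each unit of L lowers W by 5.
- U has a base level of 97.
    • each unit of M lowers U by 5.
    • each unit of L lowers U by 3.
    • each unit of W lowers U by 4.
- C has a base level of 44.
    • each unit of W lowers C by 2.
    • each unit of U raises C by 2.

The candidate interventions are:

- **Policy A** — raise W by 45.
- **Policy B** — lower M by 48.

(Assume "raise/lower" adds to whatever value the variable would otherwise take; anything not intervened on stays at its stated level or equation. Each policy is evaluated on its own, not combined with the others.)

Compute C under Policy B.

-698

Policy B (M − 48):
  M = 40 − 48 = -8
  L = 6
  W = 104 − 3·(-8) − 5·6 = 98
  U = 97 − 5·(-8) − 3·6 − 4·98 = -273
  C = 44 − 2·98 + 2·(-273) = -698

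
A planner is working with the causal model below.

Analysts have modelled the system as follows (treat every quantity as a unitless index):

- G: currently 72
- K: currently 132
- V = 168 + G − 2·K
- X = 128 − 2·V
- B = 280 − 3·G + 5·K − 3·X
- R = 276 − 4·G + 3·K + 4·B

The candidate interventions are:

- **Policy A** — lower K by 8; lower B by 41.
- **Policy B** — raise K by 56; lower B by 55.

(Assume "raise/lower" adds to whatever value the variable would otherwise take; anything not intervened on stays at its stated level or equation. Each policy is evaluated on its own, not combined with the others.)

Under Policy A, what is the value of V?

-8

Policy A (K − 8, B − 41):
  G = 72
  K = 132 − 8 = 124
  V = 168 + 72 − 2·124 = -8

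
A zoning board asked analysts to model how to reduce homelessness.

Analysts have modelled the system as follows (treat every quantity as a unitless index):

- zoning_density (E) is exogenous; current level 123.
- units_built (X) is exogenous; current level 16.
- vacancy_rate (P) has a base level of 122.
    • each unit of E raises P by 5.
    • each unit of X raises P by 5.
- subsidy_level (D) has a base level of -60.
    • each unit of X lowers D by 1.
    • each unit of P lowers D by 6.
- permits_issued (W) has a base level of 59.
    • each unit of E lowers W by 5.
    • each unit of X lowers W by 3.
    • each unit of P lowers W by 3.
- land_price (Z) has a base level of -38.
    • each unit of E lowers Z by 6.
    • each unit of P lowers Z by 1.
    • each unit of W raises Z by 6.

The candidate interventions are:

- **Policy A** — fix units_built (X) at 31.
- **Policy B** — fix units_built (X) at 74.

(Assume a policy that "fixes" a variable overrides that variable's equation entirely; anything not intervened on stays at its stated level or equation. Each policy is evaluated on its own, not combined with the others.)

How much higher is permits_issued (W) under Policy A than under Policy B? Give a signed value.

774

Policy A (X := 31):
  E = 123
  X = 31
  P = 122 + 5·123 + 5·31 = 892
  W = 59 − 5·123 − 3·31 − 3·892 = -3325
Policy B (X := 74):
  E = 123
  X = 74
  P = 122 + 5·123 + 5·74 = 1107
  W = 59 − 5·123 − 3·74 − 3·1107 = -4099
W: -3325 − (-4099) = 774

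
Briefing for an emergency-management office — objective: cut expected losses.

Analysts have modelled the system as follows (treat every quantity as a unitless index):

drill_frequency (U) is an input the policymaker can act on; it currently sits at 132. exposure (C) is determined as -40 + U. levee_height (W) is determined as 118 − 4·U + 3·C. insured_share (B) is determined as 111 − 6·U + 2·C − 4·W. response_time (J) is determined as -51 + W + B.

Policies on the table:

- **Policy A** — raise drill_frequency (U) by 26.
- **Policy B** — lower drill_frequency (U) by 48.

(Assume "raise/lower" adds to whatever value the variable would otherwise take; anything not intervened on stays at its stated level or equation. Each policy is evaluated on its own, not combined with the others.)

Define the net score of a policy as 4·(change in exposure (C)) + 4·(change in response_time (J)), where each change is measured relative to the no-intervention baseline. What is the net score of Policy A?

0

Baseline:
  U = 132
  C = -40 + 132 = 92
  W = 118 − 4·132 + 3·92 = -134
  B = 111 − 6·132 + 2·92 − 4·(-134) = 39
  J = -51 + (-134) + 39 = -146
Policy A (U + 26):
  U = 132 + 26 = 158
  C = -40 + 158 = 118
  W = 118 − 4·158 + 3·118 = -160
  B = 111 − 6·158 + 2·118 − 4·(-160) = 39
  J = -51 + (-160) + 39 = -172
ΔC = 118 − 92 = 26; ΔJ = -172 − (-146) = -26
Score = 4·26 + 4·(-26) = 0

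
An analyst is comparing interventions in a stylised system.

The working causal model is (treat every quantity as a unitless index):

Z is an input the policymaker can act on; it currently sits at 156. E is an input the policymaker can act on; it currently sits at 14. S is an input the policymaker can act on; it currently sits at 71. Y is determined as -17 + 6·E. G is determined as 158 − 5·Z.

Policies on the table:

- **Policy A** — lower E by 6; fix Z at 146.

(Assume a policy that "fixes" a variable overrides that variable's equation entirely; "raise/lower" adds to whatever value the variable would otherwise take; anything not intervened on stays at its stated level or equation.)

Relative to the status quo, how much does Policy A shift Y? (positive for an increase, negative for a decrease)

-36

Baseline:
  E = 14
  Y = -17 + 6·14 = 67
Policy A (E − 6, Z := 146):
  E = 14 − 6 = 8
  Y = -17 + 6·8 = 31
Change in Y: 31 − 67 = -36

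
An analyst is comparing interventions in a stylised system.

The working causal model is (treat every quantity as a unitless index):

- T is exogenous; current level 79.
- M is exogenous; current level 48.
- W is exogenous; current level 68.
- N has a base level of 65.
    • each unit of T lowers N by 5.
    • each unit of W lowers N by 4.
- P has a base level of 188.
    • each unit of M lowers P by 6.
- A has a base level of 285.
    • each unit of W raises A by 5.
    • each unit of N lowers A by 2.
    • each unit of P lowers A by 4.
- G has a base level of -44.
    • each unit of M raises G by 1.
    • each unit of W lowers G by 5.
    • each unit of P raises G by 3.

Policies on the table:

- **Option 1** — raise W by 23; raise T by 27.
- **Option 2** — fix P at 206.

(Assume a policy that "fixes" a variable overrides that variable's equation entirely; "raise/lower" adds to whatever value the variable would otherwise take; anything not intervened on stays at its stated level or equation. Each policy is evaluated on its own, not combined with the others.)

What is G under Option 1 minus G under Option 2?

-1033

Option 1 (W + 23, T + 27):
  M = 48
  W = 68 + 23 = 91
  P = 188 − 6·48 = -100
  G = -44 + 48 − 5·91 + 3·(-100) = -751
Option 2 (P := 206):
  M = 48
  W = 68
  P = 206
  G = -44 + 48 − 5·68 + 3·206 = 282
G: -751 − 282 = -1033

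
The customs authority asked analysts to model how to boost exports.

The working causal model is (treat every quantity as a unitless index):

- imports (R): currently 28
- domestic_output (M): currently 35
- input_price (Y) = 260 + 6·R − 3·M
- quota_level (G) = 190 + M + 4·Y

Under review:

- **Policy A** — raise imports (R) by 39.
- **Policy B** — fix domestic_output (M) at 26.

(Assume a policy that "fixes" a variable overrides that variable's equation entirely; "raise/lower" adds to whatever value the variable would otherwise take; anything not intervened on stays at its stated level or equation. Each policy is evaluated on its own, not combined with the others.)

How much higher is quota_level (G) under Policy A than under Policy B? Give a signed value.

837

Policy A (R + 39):
  R = 28 + 39 = 67
  M = 35
  Y = 260 + 6·67 − 3·35 = 557
  G = 190 + 35 + 4·557 = 2453
Policy B (M := 26):
  R = 28
  M = 26
  Y = 260 + 6·28 − 3·26 = 350
  G = 190 + 26 + 4·350 = 1616
G: 2453 − 1616 = 837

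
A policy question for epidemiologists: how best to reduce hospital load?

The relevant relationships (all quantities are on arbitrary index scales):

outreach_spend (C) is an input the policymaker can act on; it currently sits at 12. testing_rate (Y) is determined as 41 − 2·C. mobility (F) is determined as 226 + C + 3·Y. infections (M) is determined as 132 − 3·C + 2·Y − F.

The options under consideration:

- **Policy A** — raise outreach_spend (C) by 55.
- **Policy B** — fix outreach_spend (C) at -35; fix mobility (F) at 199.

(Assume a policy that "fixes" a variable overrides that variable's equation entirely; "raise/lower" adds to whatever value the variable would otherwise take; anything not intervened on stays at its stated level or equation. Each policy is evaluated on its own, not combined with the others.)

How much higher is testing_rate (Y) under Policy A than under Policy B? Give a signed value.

Policy A (C + 55):
  C = 12 + 55 = 67
  Y = 41 − 2·67 = -93
Policy B (C := -35, F := 199):
  C = -35
  Y = 41 − 2·(-35) = 111
Y: -93 − 111 = -204

-204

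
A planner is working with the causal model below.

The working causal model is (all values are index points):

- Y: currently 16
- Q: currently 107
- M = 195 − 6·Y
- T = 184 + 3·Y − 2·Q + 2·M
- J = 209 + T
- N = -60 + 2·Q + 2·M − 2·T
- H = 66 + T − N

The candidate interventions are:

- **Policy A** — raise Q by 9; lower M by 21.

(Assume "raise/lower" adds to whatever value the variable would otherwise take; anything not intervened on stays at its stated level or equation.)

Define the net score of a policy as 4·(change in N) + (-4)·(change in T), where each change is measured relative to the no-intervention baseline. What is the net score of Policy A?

624

Baseline:
  Y = 16
  Q = 107
  M = 195 − 6·16 = 99
  T = 184 + 3·16 − 2·107 + 2·99 = 216
  N = -60 + 2·107 + 2·99 − 2·216 = -80
Policy A (Q + 9, M − 21):
  Y = 16
  Q = 107 + 9 = 116
  M = 195 − 6·16 (−21 from intervention) = 78
  T = 184 + 3·16 − 2·116 + 2·78 = 156
  N = -60 + 2·116 + 2·78 − 2·156 = 16
ΔN = 16 − (-80) = 96; ΔT = 156 − 216 = -60
Score = 4·96 + (-4)·(-60) = 624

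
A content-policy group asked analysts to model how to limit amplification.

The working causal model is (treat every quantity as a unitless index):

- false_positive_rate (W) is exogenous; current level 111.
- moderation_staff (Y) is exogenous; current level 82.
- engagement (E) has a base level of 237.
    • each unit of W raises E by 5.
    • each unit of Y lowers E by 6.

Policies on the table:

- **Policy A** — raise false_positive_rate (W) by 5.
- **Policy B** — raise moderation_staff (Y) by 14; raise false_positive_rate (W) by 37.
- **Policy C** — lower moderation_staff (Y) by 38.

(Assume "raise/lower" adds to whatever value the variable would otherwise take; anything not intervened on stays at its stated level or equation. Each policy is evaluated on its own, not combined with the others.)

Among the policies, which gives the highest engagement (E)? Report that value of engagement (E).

Policy A (W + 5):
  W = 111 + 5 = 116
  Y = 82
  E = 237 + 5·116 − 6·82 = 325
Policy B (Y + 14, W + 37):
  W = 111 + 37 = 148
  Y = 82 + 14 = 96
  E = 237 + 5·148 − 6·96 = 401
Policy C (Y − 38):
  W = 111
  Y = 82 − 38 = 44
  E = 237 + 5·111 − 6·44 = 528
Comparing — Policy A: E=325, Policy B: E=401, Policy C: E=528. Highest is 528 (Policy C).

528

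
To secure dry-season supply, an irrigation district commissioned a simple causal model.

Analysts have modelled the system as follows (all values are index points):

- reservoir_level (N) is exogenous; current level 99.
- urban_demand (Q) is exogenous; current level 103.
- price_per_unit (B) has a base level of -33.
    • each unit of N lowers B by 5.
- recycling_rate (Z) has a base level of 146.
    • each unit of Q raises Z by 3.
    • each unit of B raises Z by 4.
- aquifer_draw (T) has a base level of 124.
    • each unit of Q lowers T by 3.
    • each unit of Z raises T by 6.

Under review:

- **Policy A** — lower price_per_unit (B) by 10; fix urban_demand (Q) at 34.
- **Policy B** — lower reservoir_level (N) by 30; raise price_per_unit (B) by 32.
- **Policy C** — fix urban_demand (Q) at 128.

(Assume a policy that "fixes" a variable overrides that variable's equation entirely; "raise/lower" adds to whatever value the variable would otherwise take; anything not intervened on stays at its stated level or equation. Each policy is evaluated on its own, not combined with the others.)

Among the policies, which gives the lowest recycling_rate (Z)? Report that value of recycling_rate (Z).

-1904

Policy A (B − 10, Q := 34):
  N = 99
  Q = 34
  B = -33 − 5·99 (−10 from intervention) = -538
  Z = 146 + 3·34 + 4·(-538) = -1904
Policy B (N − 30, B + 32):
  N = 99 − 30 = 69
  Q = 103
  B = -33 − 5·69 (+32 from intervention) = -346
  Z = 146 + 3·103 + 4·(-346) = -929
Policy C (Q := 128):
  N = 99
  Q = 128
  B = -33 − 5·99 = -528
  Z = 146 + 3·128 + 4·(-528) = -1582
Comparing — Policy A: Z=-1904, Policy B: Z=-929, Policy C: Z=-1582. Lowest is -1904 (Policy A).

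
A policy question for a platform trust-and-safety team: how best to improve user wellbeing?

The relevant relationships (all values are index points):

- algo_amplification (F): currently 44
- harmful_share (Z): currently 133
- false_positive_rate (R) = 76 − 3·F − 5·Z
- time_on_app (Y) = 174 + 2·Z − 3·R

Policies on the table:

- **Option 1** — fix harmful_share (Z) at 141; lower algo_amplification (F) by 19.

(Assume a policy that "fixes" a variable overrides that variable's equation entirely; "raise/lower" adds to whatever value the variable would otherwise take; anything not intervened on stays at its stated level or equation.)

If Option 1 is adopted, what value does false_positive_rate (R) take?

-704

Option 1 (Z := 141, F − 19):
  F = 44 − 19 = 25
  Z = 141
  R = 76 − 3·25 − 5·141 = -704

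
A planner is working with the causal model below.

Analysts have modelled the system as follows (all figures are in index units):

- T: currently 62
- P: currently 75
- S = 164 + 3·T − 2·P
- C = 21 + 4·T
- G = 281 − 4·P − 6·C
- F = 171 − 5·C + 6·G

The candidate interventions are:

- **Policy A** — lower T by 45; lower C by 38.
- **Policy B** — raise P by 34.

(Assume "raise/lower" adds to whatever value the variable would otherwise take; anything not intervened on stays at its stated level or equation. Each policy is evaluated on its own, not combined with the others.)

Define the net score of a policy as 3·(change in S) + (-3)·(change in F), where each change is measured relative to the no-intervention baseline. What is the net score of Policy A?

Baseline:
  T = 62
  P = 75
  S = 164 + 3·62 − 2·75 = 200
  C = 21 + 4·62 = 269
  G = 281 − 4·75 − 6·269 = -1633
  F = 171 − 5·269 + 6·(-1633) = -10972
Policy A (T − 45, C − 38):
  T = 62 − 45 = 17
  P = 75
  S = 164 + 3·17 − 2·75 = 65
  C = 21 + 4·17 (−38 from intervention) = 51
  G = 281 − 4·75 − 6·51 = -325
  F = 171 − 5·51 + 6·(-325) = -2034
ΔS = 65 − 200 = -135; ΔF = -2034 − (-10972) = 8938
Score = 3·(-135) + (-3)·8938 = -27219

-27219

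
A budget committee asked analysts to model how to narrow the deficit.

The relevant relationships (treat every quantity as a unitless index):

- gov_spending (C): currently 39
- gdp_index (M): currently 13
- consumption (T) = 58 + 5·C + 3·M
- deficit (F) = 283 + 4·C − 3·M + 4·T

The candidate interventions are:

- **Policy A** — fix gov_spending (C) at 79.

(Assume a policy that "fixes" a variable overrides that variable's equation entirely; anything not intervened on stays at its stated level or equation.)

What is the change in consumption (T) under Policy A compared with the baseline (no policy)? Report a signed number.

200

Baseline:
  C = 39
  M = 13
  T = 58 + 5·39 + 3·13 = 292
Policy A (C := 79):
  C = 79
  M = 13
  T = 58 + 5·79 + 3·13 = 492
Change in T: 492 − 292 = 200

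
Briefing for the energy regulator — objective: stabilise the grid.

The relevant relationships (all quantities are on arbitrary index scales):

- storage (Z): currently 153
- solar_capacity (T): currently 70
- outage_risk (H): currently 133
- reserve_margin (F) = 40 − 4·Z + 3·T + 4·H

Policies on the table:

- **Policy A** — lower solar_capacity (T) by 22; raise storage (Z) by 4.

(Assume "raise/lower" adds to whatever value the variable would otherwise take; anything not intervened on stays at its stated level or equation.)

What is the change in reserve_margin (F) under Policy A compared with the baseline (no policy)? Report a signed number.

Baseline:
  Z = 153
  T = 70
  H = 133
  F = 40 − 4·153 + 3·70 + 4·133 = 170
Policy A (T − 22, Z + 4):
  Z = 153 + 4 = 157
  T = 70 − 22 = 48
  H = 133
  F = 40 − 4·157 + 3·48 + 4·133 = 88
Change in F: 88 − 170 = -82

-82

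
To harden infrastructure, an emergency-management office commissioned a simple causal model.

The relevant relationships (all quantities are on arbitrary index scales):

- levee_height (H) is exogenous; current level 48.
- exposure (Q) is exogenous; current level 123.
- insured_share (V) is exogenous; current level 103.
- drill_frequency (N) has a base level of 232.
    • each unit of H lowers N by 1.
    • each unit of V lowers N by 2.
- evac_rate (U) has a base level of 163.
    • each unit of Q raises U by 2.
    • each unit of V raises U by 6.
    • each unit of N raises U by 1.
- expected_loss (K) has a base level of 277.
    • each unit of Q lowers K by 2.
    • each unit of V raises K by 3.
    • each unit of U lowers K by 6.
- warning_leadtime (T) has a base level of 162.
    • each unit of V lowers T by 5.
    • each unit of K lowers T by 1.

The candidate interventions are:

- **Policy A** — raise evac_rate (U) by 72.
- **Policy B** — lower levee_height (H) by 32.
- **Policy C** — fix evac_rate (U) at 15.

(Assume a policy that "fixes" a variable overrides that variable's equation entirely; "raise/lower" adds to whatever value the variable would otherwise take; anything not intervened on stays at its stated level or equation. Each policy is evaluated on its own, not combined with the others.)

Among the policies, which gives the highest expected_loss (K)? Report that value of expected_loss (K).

Policy A (U + 72):
  H = 48
  Q = 123
  V = 103
  N = 232 − 48 − 2·103 = -22
  U = 163 + 2·123 + 6·103 + (-22) (+72 from intervention) = 1077
  K = 277 − 2·123 + 3·103 − 6·1077 = -6122
Policy B (H − 32):
  H = 48 − 32 = 16
  Q = 123
  V = 103
  N = 232 − 16 − 2·103 = 10
  U = 163 + 2·123 + 6·103 + 10 = 1037
  K = 277 − 2·123 + 3·103 − 6·1037 = -5882
Policy C (U := 15):
  H = 48
  Q = 123
  V = 103
  N = 232 − 48 − 2·103 = -22
  U = 15
  K = 277 − 2·123 + 3·103 − 6·15 = 250
Comparing — Policy A: K=-6122, Policy B: K=-5882, Policy C: K=250. Highest is 250 (Policy C).

250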